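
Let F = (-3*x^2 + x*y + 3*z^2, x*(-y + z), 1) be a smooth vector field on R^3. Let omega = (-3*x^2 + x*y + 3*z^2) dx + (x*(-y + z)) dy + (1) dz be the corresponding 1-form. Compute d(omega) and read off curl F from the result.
d(omega) = (-x) dy ∧ dz + (6*z) dz ∧ dx + (-x - y + z) dx ∧ dy; curl F = (-x, 6*z, -x - y + z)

d omega = sum_{i<j} (∂f_j/∂x_i - ∂f_i/∂x_j) dx_i ∧ dx_j. Under the identification (dy ∧ dz, dz ∧ dx, dx ∧ dy) ↔ (e_x, e_y, e_z), the coefficients are exactly the components of curl F. Compute:
  ∂R/∂y - ∂Q/∂z = (0) - (x) = -x
  ∂P/∂z - ∂R/∂x = (6*z) - (0) = 6*z
  ∂Q/∂x - ∂P/∂y = (-y + z) - (x) = -x - y + z.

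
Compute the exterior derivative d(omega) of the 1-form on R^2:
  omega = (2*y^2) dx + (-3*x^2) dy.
d(omega) = (-6*x - 4*y) dx ∧ dy

For a 1-form omega = sum_i f_i dx_i, the exterior derivative is
  d(omega) = sum_{i < j} (∂f_j/∂x_i - ∂f_i/∂x_j) dx_i ∧ dx_j.
  coefficient of dx ∧ dy: ∂f_2/∂x - ∂f_1/∂y = ∂(-3*x^2)/∂x - ∂(2*y^2)/∂y = -6*x - 4*y
Assembling: d(omega) = (-6*x - 4*y) dx ∧ dy.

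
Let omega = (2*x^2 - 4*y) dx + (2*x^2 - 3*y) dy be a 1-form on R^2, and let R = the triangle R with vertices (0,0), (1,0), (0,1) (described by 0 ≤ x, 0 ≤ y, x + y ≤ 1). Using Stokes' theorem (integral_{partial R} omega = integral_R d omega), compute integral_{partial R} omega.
integral_(partial R) omega = 8/3

Stokes: integral_partial_R omega = integral_R d omega with d omega = (∂Q/∂x - ∂P/∂y) dx ∧ dy.
  ∂Q/∂x = 4*x
  ∂P/∂y = -4
  integrand = ∂Q/∂x - ∂P/∂y = 4*x + 4.
Integrating over R: integral_0^1 integral_0^{1-x} (4*x + 4) dy dx = 8/3.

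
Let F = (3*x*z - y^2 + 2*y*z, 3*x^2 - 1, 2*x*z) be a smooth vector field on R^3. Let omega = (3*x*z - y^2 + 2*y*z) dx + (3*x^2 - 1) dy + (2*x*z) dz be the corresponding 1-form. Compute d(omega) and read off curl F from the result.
d(omega) = (0) dy ∧ dz + (3*x + 2*y - 2*z) dz ∧ dx + (6*x + 2*y - 2*z) dx ∧ dy; curl F = (0, 3*x + 2*y - 2*z, 6*x + 2*y - 2*z)

d omega = sum_{i<j} (∂f_j/∂x_i - ∂f_i/∂x_j) dx_i ∧ dx_j. Under the identification (dy ∧ dz, dz ∧ dx, dx ∧ dy) ↔ (e_x, e_y, e_z), the coefficients are exactly the components of curl F. Compute:
  ∂R/∂y - ∂Q/∂z = (0) - (0) = 0
  ∂P/∂z - ∂R/∂x = (3*x + 2*y) - (2*z) = 3*x + 2*y - 2*z
  ∂Q/∂x - ∂P/∂y = (6*x) - (-2*y + 2*z) = 6*x + 2*y - 2*z.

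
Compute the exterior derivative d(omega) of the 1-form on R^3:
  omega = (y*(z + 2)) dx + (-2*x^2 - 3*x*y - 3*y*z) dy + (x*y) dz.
d(omega) = (-4*x - 3*y - z - 2) dx ∧ dy + (x + 3*y) dy ∧ dz

For a 1-form omega = sum_i f_i dx_i, the exterior derivative is
  d(omega) = sum_{i < j} (∂f_j/∂x_i - ∂f_i/∂x_j) dx_i ∧ dx_j.
  coefficient of dx ∧ dy: ∂f_2/∂x - ∂f_1/∂y = ∂(-2*x^2 - 3*x*y - 3*y*z)/∂x - ∂(y*(z + 2))/∂y = -4*x - 3*y - z - 2
  coefficient of dy ∧ dz: ∂f_3/∂y - ∂f_2/∂z = ∂(x*y)/∂y - ∂(-2*x^2 - 3*x*y - 3*y*z)/∂z = x + 3*y
Assembling: d(omega) = (-4*x - 3*y - z - 2) dx ∧ dy + (x + 3*y) dy ∧ dz.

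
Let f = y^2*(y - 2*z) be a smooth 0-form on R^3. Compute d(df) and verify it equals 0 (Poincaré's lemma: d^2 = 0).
d(df) = 0

Step 1: df = sum_i (∂f/∂x_i) dx_i = (0) dx + (y*(3*y - 4*z)) dy + (-2*y^2) dz.
Step 2: Apply d again. Using the 1-form formula, the coefficient of dx ∧ dy in d(df) is ∂^2 f/∂x ∂y - ∂^2 f/∂y ∂x = (0) - (0) = 0 (equality of mixed partials for smooth f).
Similarly for dx ∧ dz and dy ∧ dz — all coefficients vanish. So d(df) = 0.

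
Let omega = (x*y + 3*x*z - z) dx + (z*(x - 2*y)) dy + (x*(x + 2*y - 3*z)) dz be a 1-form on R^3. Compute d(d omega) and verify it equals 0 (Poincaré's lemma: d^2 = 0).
d(d omega) = 0

Step 1: d omega = sum_{i<j} (∂f_j/∂x_i - ∂f_i/∂x_j) dx_i ∧ dx_j:
  coeff of dx ∧ dy: -x + z
  coeff of dx ∧ dz: -x + 2*y - 3*z + 1
  coeff of dy ∧ dz: x + 2*y
Step 2: Apply d again to each 2-form coefficient. The only possible 3-form in R^3 is dx ∧ dy ∧ dz, with coefficient
  ∂(coeff of dy∧dz)/∂x - ∂(coeff of dx∧dz)/∂y + ∂(coeff of dx∧dy)/∂z
  = ∂/∂x (x + 2*y) - ∂/∂y (-x + 2*y - 3*z + 1) + ∂/∂z (-x + z).
Each of these terms simplifies to sums of mixed partials that cancel in pairs. The result is 0 (by equality of mixed partials for smooth functions — Schwarz / Clairaut).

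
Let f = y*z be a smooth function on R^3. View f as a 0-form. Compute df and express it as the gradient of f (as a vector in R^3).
df = (0) dx + (z) dy + (y) dz; grad f = (0, z, y)

For a 0-form f, d f = (∂f/∂x) dx + (∂f/∂y) dy + (∂f/∂z) dz. The components of the vector representation are exactly the entries of grad f in Cartesian coordinates:
  ∂f/∂x = 0
  ∂f/∂y = z
  ∂f/∂z = y.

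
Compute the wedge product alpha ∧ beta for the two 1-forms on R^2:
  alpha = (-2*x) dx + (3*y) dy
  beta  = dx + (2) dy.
alpha ∧ beta = (-4*x - 3*y) dx ∧ dy

Distribute the wedge, using dx_i ∧ dx_j = -dx_j ∧ dx_i and dx_i ∧ dx_i = 0. For each pair (i, j) with i < j, the coefficient of dx_i ∧ dx_j in alpha ∧ beta is (alpha_i * beta_j - alpha_j * beta_i). Collecting: alpha ∧ beta = (-4*x - 3*y) dx ∧ dy.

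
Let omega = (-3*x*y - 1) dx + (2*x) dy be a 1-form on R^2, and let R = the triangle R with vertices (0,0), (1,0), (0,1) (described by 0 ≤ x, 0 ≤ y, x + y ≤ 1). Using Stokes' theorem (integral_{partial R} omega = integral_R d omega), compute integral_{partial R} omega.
integral_(partial R) omega = 3/2

Stokes: integral_partial_R omega = integral_R d omega with d omega = (∂Q/∂x - ∂P/∂y) dx ∧ dy.
  ∂Q/∂x = 2
  ∂P/∂y = -3*x
  integrand = ∂Q/∂x - ∂P/∂y = 3*x + 2.
Integrating over R: integral_0^1 integral_0^{1-x} (3*x + 2) dy dx = 3/2.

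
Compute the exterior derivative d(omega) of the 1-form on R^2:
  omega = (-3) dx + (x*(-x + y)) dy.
d(omega) = (-2*x + y) dx ∧ dy

For a 1-form omega = sum_i f_i dx_i, the exterior derivative is
  d(omega) = sum_{i < j} (∂f_j/∂x_i - ∂f_i/∂x_j) dx_i ∧ dx_j.
  coefficient of dx ∧ dy: ∂f_2/∂x - ∂f_1/∂y = ∂(x*(-x + y))/∂x - ∂(-3)/∂y = -2*x + y
Assembling: d(omega) = (-2*x + y) dx ∧ dy.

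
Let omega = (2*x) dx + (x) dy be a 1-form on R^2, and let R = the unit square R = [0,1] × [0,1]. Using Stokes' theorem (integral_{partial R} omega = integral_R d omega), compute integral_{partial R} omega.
integral_(partial R) omega = 1

Stokes: integral_partial_R omega = integral_R d omega with d omega = (∂Q/∂x - ∂P/∂y) dx ∧ dy.
  ∂Q/∂x = 1
  ∂P/∂y = 0
  integrand = ∂Q/∂x - ∂P/∂y = 1.
Integrating over R: integral_0^1 integral_0^1 (1) dx dy = 1.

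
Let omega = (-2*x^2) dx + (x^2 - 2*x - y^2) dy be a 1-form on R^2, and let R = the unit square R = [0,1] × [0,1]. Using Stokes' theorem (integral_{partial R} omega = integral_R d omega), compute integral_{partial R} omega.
integral_(partial R) omega = -1

Stokes: integral_partial_R omega = integral_R d omega with d omega = (∂Q/∂x - ∂P/∂y) dx ∧ dy.
  ∂Q/∂x = 2*x - 2
  ∂P/∂y = 0
  integrand = ∂Q/∂x - ∂P/∂y = 2*x - 2.
Integrating over R: integral_0^1 integral_0^1 (2*x - 2) dx dy = -1.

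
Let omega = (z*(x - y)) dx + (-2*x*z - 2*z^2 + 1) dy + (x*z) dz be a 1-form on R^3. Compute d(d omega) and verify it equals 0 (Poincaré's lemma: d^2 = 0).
d(d omega) = 0

Step 1: d omega = sum_{i<j} (∂f_j/∂x_i - ∂f_i/∂x_j) dx_i ∧ dx_j:
  coeff of dx ∧ dy: -z
  coeff of dx ∧ dz: -x + y + z
  coeff of dy ∧ dz: 2*x + 4*z
Step 2: Apply d again to each 2-form coefficient. The only possible 3-form in R^3 is dx ∧ dy ∧ dz, with coefficient
  ∂(coeff of dy∧dz)/∂x - ∂(coeff of dx∧dz)/∂y + ∂(coeff of dx∧dy)/∂z
  = ∂/∂x (2*x + 4*z) - ∂/∂y (-x + y + z) + ∂/∂z (-z).
Each of these terms simplifies to sums of mixed partials that cancel in pairs. The result is 0 (by equality of mixed partials for smooth functions — Schwarz / Clairaut).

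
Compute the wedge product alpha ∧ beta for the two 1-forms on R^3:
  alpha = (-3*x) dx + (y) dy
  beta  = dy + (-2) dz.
alpha ∧ beta = (-3*x) dx ∧ dy + (6*x) dx ∧ dz + (-2*y) dy ∧ dz

Distribute the wedge, using dx_i ∧ dx_j = -dx_j ∧ dx_i and dx_i ∧ dx_i = 0. For each pair (i, j) with i < j, the coefficient of dx_i ∧ dx_j in alpha ∧ beta is (alpha_i * beta_j - alpha_j * beta_i). Collecting: alpha ∧ beta = (-3*x) dx ∧ dy + (6*x) dx ∧ dz + (-2*y) dy ∧ dz.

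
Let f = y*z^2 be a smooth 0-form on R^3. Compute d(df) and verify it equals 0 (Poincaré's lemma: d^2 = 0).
d(df) = 0

Step 1: df = sum_i (∂f/∂x_i) dx_i = (0) dx + (z^2) dy + (2*y*z) dz.
Step 2: Apply d again. Using the 1-form formula, the coefficient of dx ∧ dy in d(df) is ∂^2 f/∂x ∂y - ∂^2 f/∂y ∂x = (0) - (0) = 0 (equality of mixed partials for smooth f).
Similarly for dx ∧ dz and dy ∧ dz — all coefficients vanish. So d(df) = 0.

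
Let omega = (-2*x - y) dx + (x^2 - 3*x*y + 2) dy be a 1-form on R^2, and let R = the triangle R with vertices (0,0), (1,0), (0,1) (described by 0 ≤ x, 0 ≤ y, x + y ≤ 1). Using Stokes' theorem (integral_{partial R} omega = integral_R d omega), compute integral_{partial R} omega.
integral_(partial R) omega = 1/3

Stokes: integral_partial_R omega = integral_R d omega with d omega = (∂Q/∂x - ∂P/∂y) dx ∧ dy.
  ∂Q/∂x = 2*x - 3*y
  ∂P/∂y = -1
  integrand = ∂Q/∂x - ∂P/∂y = 2*x - 3*y + 1.
Integrating over R: integral_0^1 integral_0^{1-x} (2*x - 3*y + 1) dy dx = 1/3.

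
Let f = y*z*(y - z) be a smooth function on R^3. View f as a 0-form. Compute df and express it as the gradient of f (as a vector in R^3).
df = (0) dx + (z*(2*y - z)) dy + (y*(y - 2*z)) dz; grad f = (0, z*(2*y - z), y*(y - 2*z))

For a 0-form f, d f = (∂f/∂x) dx + (∂f/∂y) dy + (∂f/∂z) dz. The components of the vector representation are exactly the entries of grad f in Cartesian coordinates:
  ∂f/∂x = 0
  ∂f/∂y = z*(2*y - z)
  ∂f/∂z = y*(y - 2*z).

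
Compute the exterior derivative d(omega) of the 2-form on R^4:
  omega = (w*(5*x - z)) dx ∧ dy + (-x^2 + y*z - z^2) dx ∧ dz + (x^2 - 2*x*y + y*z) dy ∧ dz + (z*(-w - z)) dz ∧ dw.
d(omega) = (-w + 2*x - 2*y - z) dx ∧ dy ∧ dz + (5*x - z) dx ∧ dy ∧ dw

For a 2-form omega = sum_{i<j} g_{ij} dx_i ∧ dx_j, the exterior derivative is
  d(omega) = sum_{i<j} d(g_{ij}) ∧ dx_i ∧ dx_j = sum_{i<j, k} (∂g_{ij}/∂x_k) dx_k ∧ dx_i ∧ dx_j.
Expand each term, using dx_k ∧ dx_i ∧ dx_j = sgn(permutation) dx_{(a)} ∧ dx_{(b)} ∧ dx_{(c)} with (a < b < c) sorted:
  d(w*(5*x - z)) includes (∂/∂z)(w*(5*x - z)) dz = (-w) dz, which multiplied by dx ∧ dy gives (-w) dx ∧ dy ∧ dz
  d(w*(5*x - z)) includes (∂/∂w)(w*(5*x - z)) dw = (5*x - z) dw, which multiplied by dx ∧ dy gives (5*x - z) dx ∧ dy ∧ dw
  d(-x^2 + y*z - z^2) includes (∂/∂y)(-x^2 + y*z - z^2) dy = (z) dy, which multiplied by dx ∧ dz gives (-z) dx ∧ dy ∧ dz
  d(x^2 - 2*x*y + y*z) includes (∂/∂x)(x^2 - 2*x*y + y*z) dx = (2*x - 2*y) dx, which multiplied by dy ∧ dz gives (2*x - 2*y) dx ∧ dy ∧ dz
Collecting like 3-forms: d(omega) = (-w + 2*x - 2*y - z) dx ∧ dy ∧ dz + (5*x - z) dx ∧ dy ∧ dw.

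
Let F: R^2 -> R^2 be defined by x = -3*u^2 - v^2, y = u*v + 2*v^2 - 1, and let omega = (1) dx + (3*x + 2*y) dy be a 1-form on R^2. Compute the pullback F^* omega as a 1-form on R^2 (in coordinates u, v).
F^* omega = (-9*u^2*v + 2*u*v^2 - 6*u + v^3 - 2*v) du + (-9*u^3 - 34*u^2*v + 9*u*v^2 - 2*u + 4*v^3 - 10*v) dv

Using F^*(f dg) = (f ∘ F) d(g ∘ F), substitute each coordinate x_i by F_i(u, v) in f_i, and replace dx_i by d F_i = (∂F_i/∂u) du + (∂F_i/∂v) dv.
  For the x component: f_1(F) = 1; d F_1 = (-6*u) du + (-2*v) dv
  For the y component: f_2(F) = -9*u^2 + 2*u*v + v^2 - 2; d F_2 = (v) du + (u + 4*v) dv
Combining and collecting du, dv coefficients:
  coeff of du: -9*u^2*v + 2*u*v^2 - 6*u + v^3 - 2*v
  coeff of dv: -9*u^3 - 34*u^2*v + 9*u*v^2 - 2*u + 4*v^3 - 10*v
F^* omega = (-9*u^2*v + 2*u*v^2 - 6*u + v^3 - 2*v) du + (-9*u^3 - 34*u^2*v + 9*u*v^2 - 2*u + 4*v^3 - 10*v) dv.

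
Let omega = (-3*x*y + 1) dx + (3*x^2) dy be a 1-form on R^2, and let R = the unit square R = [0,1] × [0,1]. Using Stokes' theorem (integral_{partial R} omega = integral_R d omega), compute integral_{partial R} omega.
integral_(partial R) omega = 9/2

Stokes: integral_partial_R omega = integral_R d omega with d omega = (∂Q/∂x - ∂P/∂y) dx ∧ dy.
  ∂Q/∂x = 6*x
  ∂P/∂y = -3*x
  integrand = ∂Q/∂x - ∂P/∂y = 9*x.
Integrating over R: integral_0^1 integral_0^1 (9*x) dx dy = 9/2.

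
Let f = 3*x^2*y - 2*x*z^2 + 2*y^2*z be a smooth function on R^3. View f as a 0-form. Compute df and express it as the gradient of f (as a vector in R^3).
df = (6*x*y - 2*z^2) dx + (3*x^2 + 4*y*z) dy + (-4*x*z + 2*y^2) dz; grad f = (6*x*y - 2*z^2, 3*x^2 + 4*y*z, -4*x*z + 2*y^2)

For a 0-form f, d f = (∂f/∂x) dx + (∂f/∂y) dy + (∂f/∂z) dz. The components of the vector representation are exactly the entries of grad f in Cartesian coordinates:
  ∂f/∂x = 6*x*y - 2*z^2
  ∂f/∂y = 3*x^2 + 4*y*z
  ∂f/∂z = -4*x*z + 2*y^2.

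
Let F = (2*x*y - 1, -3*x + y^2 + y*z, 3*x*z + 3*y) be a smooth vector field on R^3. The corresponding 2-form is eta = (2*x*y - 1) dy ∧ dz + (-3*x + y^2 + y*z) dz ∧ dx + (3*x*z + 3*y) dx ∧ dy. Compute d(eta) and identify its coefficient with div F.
d(eta) = (3*x + 4*y + z) dx ∧ dy ∧ dz; div F = 3*x + 4*y + z

For a 2-form in R^3 of the form above, applying d gives a 3-form with coefficient ∂P/∂x + ∂Q/∂y + ∂R/∂z:
  ∂P/∂x = 2*y
  ∂Q/∂y = 2*y + z
  ∂R/∂z = 3*x
Sum = 3*x + 4*y + z, which is exactly div F.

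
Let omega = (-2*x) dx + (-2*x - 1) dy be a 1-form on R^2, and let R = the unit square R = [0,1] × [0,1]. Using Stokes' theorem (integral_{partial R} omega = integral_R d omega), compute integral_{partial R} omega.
integral_(partial R) omega = -2

Stokes: integral_partial_R omega = integral_R d omega with d omega = (∂Q/∂x - ∂P/∂y) dx ∧ dy.
  ∂Q/∂x = -2
  ∂P/∂y = 0
  integrand = ∂Q/∂x - ∂P/∂y = -2.
Integrating over R: integral_0^1 integral_0^1 (-2) dx dy = -2.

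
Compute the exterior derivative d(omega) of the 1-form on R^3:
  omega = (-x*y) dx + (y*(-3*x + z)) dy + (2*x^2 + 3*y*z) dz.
d(omega) = (x - 3*y) dx ∧ dy + (4*x) dx ∧ dz + (-y + 3*z) dy ∧ dz

For a 1-form omega = sum_i f_i dx_i, the exterior derivative is
  d(omega) = sum_{i < j} (∂f_j/∂x_i - ∂f_i/∂x_j) dx_i ∧ dx_j.
  coefficient of dx ∧ dy: ∂f_2/∂x - ∂f_1/∂y = ∂(y*(-3*x + z))/∂x - ∂(-x*y)/∂y = x - 3*y
  coefficient of dx ∧ dz: ∂f_3/∂x - ∂f_1/∂z = ∂(2*x^2 + 3*y*z)/∂x - ∂(-x*y)/∂z = 4*x
  coefficient of dy ∧ dz: ∂f_3/∂y - ∂f_2/∂z = ∂(2*x^2 + 3*y*z)/∂y - ∂(y*(-3*x + z))/∂z = -y + 3*z
Assembling: d(omega) = (x - 3*y) dx ∧ dy + (4*x) dx ∧ dz + (-y + 3*z) dy ∧ dz.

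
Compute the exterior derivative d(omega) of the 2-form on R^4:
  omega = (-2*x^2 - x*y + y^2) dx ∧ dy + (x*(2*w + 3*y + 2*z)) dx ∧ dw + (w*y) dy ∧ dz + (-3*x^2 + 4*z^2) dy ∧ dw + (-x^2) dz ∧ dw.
d(omega) = (-9*x) dx ∧ dy ∧ dw + (-4*x) dx ∧ dz ∧ dw + (y - 8*z) dy ∧ dz ∧ dw

For a 2-form omega = sum_{i<j} g_{ij} dx_i ∧ dx_j, the exterior derivative is
  d(omega) = sum_{i<j} d(g_{ij}) ∧ dx_i ∧ dx_j = sum_{i<j, k} (∂g_{ij}/∂x_k) dx_k ∧ dx_i ∧ dx_j.
Expand each term, using dx_k ∧ dx_i ∧ dx_j = sgn(permutation) dx_{(a)} ∧ dx_{(b)} ∧ dx_{(c)} with (a < b < c) sorted:
  d(x*(2*w + 3*y + 2*z)) includes (∂/∂y)(x*(2*w + 3*y + 2*z)) dy = (3*x) dy, which multiplied by dx ∧ dw gives (-3*x) dx ∧ dy ∧ dw
  d(x*(2*w + 3*y + 2*z)) includes (∂/∂z)(x*(2*w + 3*y + 2*z)) dz = (2*x) dz, which multiplied by dx ∧ dw gives (-2*x) dx ∧ dz ∧ dw
  d(w*y) includes (∂/∂w)(w*y) dw = (y) dw, which multiplied by dy ∧ dz gives (y) dy ∧ dz ∧ dw
  d(-3*x^2 + 4*z^2) includes (∂/∂x)(-3*x^2 + 4*z^2) dx = (-6*x) dx, which multiplied by dy ∧ dw gives (-6*x) dx ∧ dy ∧ dw
  d(-3*x^2 + 4*z^2) includes (∂/∂z)(-3*x^2 + 4*z^2) dz = (8*z) dz, which multiplied by dy ∧ dw gives (-8*z) dy ∧ dz ∧ dw
  d(-x^2) includes (∂/∂x)(-x^2) dx = (-2*x) dx, which multiplied by dz ∧ dw gives (-2*x) dx ∧ dz ∧ dw
Collecting like 3-forms: d(omega) = (-9*x) dx ∧ dy ∧ dw + (-4*x) dx ∧ dz ∧ dw + (y - 8*z) dy ∧ dz ∧ dw.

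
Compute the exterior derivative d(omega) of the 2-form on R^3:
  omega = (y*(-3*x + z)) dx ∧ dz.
d(omega) = (3*x - z) dx ∧ dy ∧ dz

For a 2-form omega = sum_{i<j} g_{ij} dx_i ∧ dx_j, the exterior derivative is
  d(omega) = sum_{i<j} d(g_{ij}) ∧ dx_i ∧ dx_j = sum_{i<j, k} (∂g_{ij}/∂x_k) dx_k ∧ dx_i ∧ dx_j.
Expand each term, using dx_k ∧ dx_i ∧ dx_j = sgn(permutation) dx_{(a)} ∧ dx_{(b)} ∧ dx_{(c)} with (a < b < c) sorted:
  d(y*(-3*x + z)) includes (∂/∂y)(y*(-3*x + z)) dy = (-3*x + z) dy, which multiplied by dx ∧ dz gives (3*x - z) dx ∧ dy ∧ dz
Collecting like 3-forms: d(omega) = (3*x - z) dx ∧ dy ∧ dz.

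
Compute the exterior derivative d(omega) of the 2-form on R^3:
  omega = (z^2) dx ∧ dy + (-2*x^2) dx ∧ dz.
d(omega) = (2*z) dx ∧ dy ∧ dz

For a 2-form omega = sum_{i<j} g_{ij} dx_i ∧ dx_j, the exterior derivative is
  d(omega) = sum_{i<j} d(g_{ij}) ∧ dx_i ∧ dx_j = sum_{i<j, k} (∂g_{ij}/∂x_k) dx_k ∧ dx_i ∧ dx_j.
Expand each term, using dx_k ∧ dx_i ∧ dx_j = sgn(permutation) dx_{(a)} ∧ dx_{(b)} ∧ dx_{(c)} with (a < b < c) sorted:
  d(z^2) includes (∂/∂z)(z^2) dz = (2*z) dz, which multiplied by dx ∧ dy gives (2*z) dx ∧ dy ∧ dz
Collecting like 3-forms: d(omega) = (2*z) dx ∧ dy ∧ dz.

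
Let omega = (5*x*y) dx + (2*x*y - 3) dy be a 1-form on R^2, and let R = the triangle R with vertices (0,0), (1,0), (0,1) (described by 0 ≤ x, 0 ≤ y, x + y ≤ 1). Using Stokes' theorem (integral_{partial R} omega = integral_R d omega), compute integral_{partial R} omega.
integral_(partial R) omega = -1/2

Stokes: integral_partial_R omega = integral_R d omega with d omega = (∂Q/∂x - ∂P/∂y) dx ∧ dy.
  ∂Q/∂x = 2*y
  ∂P/∂y = 5*x
  integrand = ∂Q/∂x - ∂P/∂y = -5*x + 2*y.
Integrating over R: integral_0^1 integral_0^{1-x} (-5*x + 2*y) dy dx = -1/2.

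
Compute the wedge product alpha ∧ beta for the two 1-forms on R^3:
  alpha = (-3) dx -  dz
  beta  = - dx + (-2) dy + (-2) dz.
alpha ∧ beta = (6) dx ∧ dy + (5) dx ∧ dz + (-2) dy ∧ dz

Distribute the wedge, using dx_i ∧ dx_j = -dx_j ∧ dx_i and dx_i ∧ dx_i = 0. For each pair (i, j) with i < j, the coefficient of dx_i ∧ dx_j in alpha ∧ beta is (alpha_i * beta_j - alpha_j * beta_i). Collecting: alpha ∧ beta = (6) dx ∧ dy + (5) dx ∧ dz + (-2) dy ∧ dz.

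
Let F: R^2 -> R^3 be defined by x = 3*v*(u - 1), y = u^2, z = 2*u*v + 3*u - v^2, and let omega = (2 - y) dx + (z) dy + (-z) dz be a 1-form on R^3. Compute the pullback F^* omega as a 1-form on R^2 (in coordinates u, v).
F^* omega = (u^2*v + 6*u^2 - 6*u*v^2 - 12*u*v - 9*u + 2*v^3 + 3*v^2 + 6*v) du + (-3*u^3 - 4*u^2*v - 3*u^2 + 6*u*v^2 + 6*u*v + 6*u - 2*v^3 - 6) dv

Using F^*(f dg) = (f ∘ F) d(g ∘ F), substitute each coordinate x_i by F_i(u, v) in f_i, and replace dx_i by d F_i = (∂F_i/∂u) du + (∂F_i/∂v) dv.
  For the x component: f_1(F) = 2 - u^2; d F_1 = (3*v) du + (3*u - 3) dv
  For the y component: f_2(F) = 2*u*v + 3*u - v^2; d F_2 = (2*u) du + (0) dv
  For the z component: f_3(F) = -2*u*v - 3*u + v^2; d F_3 = (2*v + 3) du + (2*u - 2*v) dv
Combining and collecting du, dv coefficients:
  coeff of du: u^2*v + 6*u^2 - 6*u*v^2 - 12*u*v - 9*u + 2*v^3 + 3*v^2 + 6*v
  coeff of dv: -3*u^3 - 4*u^2*v - 3*u^2 + 6*u*v^2 + 6*u*v + 6*u - 2*v^3 - 6
F^* omega = (u^2*v + 6*u^2 - 6*u*v^2 - 12*u*v - 9*u + 2*v^3 + 3*v^2 + 6*v) du + (-3*u^3 - 4*u^2*v - 3*u^2 + 6*u*v^2 + 6*u*v + 6*u - 2*v^3 - 6) dv.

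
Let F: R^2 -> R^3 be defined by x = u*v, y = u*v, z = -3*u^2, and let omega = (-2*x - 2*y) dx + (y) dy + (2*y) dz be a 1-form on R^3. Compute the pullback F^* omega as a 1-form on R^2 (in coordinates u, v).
F^* omega = (3*u*v*(-4*u - v)) du + (-3*u^2*v) dv

Using F^*(f dg) = (f ∘ F) d(g ∘ F), substitute each coordinate x_i by F_i(u, v) in f_i, and replace dx_i by d F_i = (∂F_i/∂u) du + (∂F_i/∂v) dv.
  For the x component: f_1(F) = -4*u*v; d F_1 = (v) du + (u) dv
  For the y component: f_2(F) = u*v; d F_2 = (v) du + (u) dv
  For the z component: f_3(F) = 2*u*v; d F_3 = (-6*u) du + (0) dv
Combining and collecting du, dv coefficients:
  coeff of du: 3*u*v*(-4*u - v)
  coeff of dv: -3*u^2*v
F^* omega = (3*u*v*(-4*u - v)) du + (-3*u^2*v) dv.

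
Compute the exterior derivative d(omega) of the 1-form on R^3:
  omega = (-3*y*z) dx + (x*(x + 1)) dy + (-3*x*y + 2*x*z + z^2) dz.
d(omega) = (2*x + 3*z + 1) dx ∧ dy + (2*z) dx ∧ dz + (-3*x) dy ∧ dz

For a 1-form omega = sum_i f_i dx_i, the exterior derivative is
  d(omega) = sum_{i < j} (∂f_j/∂x_i - ∂f_i/∂x_j) dx_i ∧ dx_j.
  coefficient of dx ∧ dy: ∂f_2/∂x - ∂f_1/∂y = ∂(x*(x + 1))/∂x - ∂(-3*y*z)/∂y = 2*x + 3*z + 1
  coefficient of dx ∧ dz: ∂f_3/∂x - ∂f_1/∂z = ∂(-3*x*y + 2*x*z + z^2)/∂x - ∂(-3*y*z)/∂z = 2*z
  coefficient of dy ∧ dz: ∂f_3/∂y - ∂f_2/∂z = ∂(-3*x*y + 2*x*z + z^2)/∂y - ∂(x*(x + 1))/∂z = -3*x
Assembling: d(omega) = (2*x + 3*z + 1) dx ∧ dy + (2*z) dx ∧ dz + (-3*x) dy ∧ dz.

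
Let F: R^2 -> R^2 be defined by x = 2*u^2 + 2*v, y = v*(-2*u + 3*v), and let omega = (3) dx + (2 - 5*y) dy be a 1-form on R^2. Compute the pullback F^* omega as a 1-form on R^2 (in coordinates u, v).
F^* omega = (-20*u*v^2 + 12*u + 30*v^3 - 4*v) du + (-20*u^2*v + 90*u*v^2 - 4*u - 90*v^3 + 12*v + 6) dv

Using F^*(f dg) = (f ∘ F) d(g ∘ F), substitute each coordinate x_i by F_i(u, v) in f_i, and replace dx_i by d F_i = (∂F_i/∂u) du + (∂F_i/∂v) dv.
  For the x component: f_1(F) = 3; d F_1 = (4*u) du + (2) dv
  For the y component: f_2(F) = 10*u*v - 15*v^2 + 2; d F_2 = (-2*v) du + (-2*u + 6*v) dv
Combining and collecting du, dv coefficients:
  coeff of du: -20*u*v^2 + 12*u + 30*v^3 - 4*v
  coeff of dv: -20*u^2*v + 90*u*v^2 - 4*u - 90*v^3 + 12*v + 6
F^* omega = (-20*u*v^2 + 12*u + 30*v^3 - 4*v) du + (-20*u^2*v + 90*u*v^2 - 4*u - 90*v^3 + 12*v + 6) dv.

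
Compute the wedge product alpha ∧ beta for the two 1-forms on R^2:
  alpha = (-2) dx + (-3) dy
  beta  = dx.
alpha ∧ beta = (3) dx ∧ dy

Distribute the wedge, using dx_i ∧ dx_j = -dx_j ∧ dx_i and dx_i ∧ dx_i = 0. For each pair (i, j) with i < j, the coefficient of dx_i ∧ dx_j in alpha ∧ beta is (alpha_i * beta_j - alpha_j * beta_i). Collecting: alpha ∧ beta = (3) dx ∧ dy.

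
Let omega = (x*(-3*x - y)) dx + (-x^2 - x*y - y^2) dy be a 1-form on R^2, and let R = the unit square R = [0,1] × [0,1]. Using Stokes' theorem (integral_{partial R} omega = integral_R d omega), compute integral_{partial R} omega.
integral_(partial R) omega = -1

Stokes: integral_partial_R omega = integral_R d omega with d omega = (∂Q/∂x - ∂P/∂y) dx ∧ dy.
  ∂Q/∂x = -2*x - y
  ∂P/∂y = -x
  integrand = ∂Q/∂x - ∂P/∂y = -x - y.
Integrating over R: integral_0^1 integral_0^1 (-x - y) dx dy = -1.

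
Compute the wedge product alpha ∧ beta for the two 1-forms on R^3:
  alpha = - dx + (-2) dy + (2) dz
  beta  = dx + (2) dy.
alpha ∧ beta = (-2) dx ∧ dz + (-4) dy ∧ dz

Distribute the wedge, using dx_i ∧ dx_j = -dx_j ∧ dx_i and dx_i ∧ dx_i = 0. For each pair (i, j) with i < j, the coefficient of dx_i ∧ dx_j in alpha ∧ beta is (alpha_i * beta_j - alpha_j * beta_i). Collecting: alpha ∧ beta = (-2) dx ∧ dz + (-4) dy ∧ dz.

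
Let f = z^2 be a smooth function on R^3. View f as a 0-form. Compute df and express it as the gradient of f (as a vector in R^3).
df = (0) dx + (0) dy + (2*z) dz; grad f = (0, 0, 2*z)

For a 0-form f, d f = (∂f/∂x) dx + (∂f/∂y) dy + (∂f/∂z) dz. The components of the vector representation are exactly the entries of grad f in Cartesian coordinates:
  ∂f/∂x = 0
  ∂f/∂y = 0
  ∂f/∂z = 2*z.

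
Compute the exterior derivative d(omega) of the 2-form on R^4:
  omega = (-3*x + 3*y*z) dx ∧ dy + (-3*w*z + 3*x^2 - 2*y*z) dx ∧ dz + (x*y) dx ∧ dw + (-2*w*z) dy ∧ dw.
d(omega) = (3*y + 2*z) dx ∧ dy ∧ dz + (-3*z) dx ∧ dz ∧ dw + (-x) dx ∧ dy ∧ dw + (2*w) dy ∧ dz ∧ dw

For a 2-form omega = sum_{i<j} g_{ij} dx_i ∧ dx_j, the exterior derivative is
  d(omega) = sum_{i<j} d(g_{ij}) ∧ dx_i ∧ dx_j = sum_{i<j, k} (∂g_{ij}/∂x_k) dx_k ∧ dx_i ∧ dx_j.
Expand each term, using dx_k ∧ dx_i ∧ dx_j = sgn(permutation) dx_{(a)} ∧ dx_{(b)} ∧ dx_{(c)} with (a < b < c) sorted:
  d(-3*x + 3*y*z) includes (∂/∂z)(-3*x + 3*y*z) dz = (3*y) dz, which multiplied by dx ∧ dy gives (3*y) dx ∧ dy ∧ dz
  d(-3*w*z + 3*x^2 - 2*y*z) includes (∂/∂y)(-3*w*z + 3*x^2 - 2*y*z) dy = (-2*z) dy, which multiplied by dx ∧ dz gives (2*z) dx ∧ dy ∧ dz
  d(-3*w*z + 3*x^2 - 2*y*z) includes (∂/∂w)(-3*w*z + 3*x^2 - 2*y*z) dw = (-3*z) dw, which multiplied by dx ∧ dz gives (-3*z) dx ∧ dz ∧ dw
  d(x*y) includes (∂/∂y)(x*y) dy = (x) dy, which multiplied by dx ∧ dw gives (-x) dx ∧ dy ∧ dw
  d(-2*w*z) includes (∂/∂z)(-2*w*z) dz = (-2*w) dz, which multiplied by dy ∧ dw gives (2*w) dy ∧ dz ∧ dw
Collecting like 3-forms: d(omega) = (3*y + 2*z) dx ∧ dy ∧ dz + (-3*z) dx ∧ dz ∧ dw + (-x) dx ∧ dy ∧ dw + (2*w) dy ∧ dz ∧ dw.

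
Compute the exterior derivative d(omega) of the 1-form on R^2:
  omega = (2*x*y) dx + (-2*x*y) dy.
d(omega) = (-2*x - 2*y) dx ∧ dy

For a 1-form omega = sum_i f_i dx_i, the exterior derivative is
  d(omega) = sum_{i < j} (∂f_j/∂x_i - ∂f_i/∂x_j) dx_i ∧ dx_j.
  coefficient of dx ∧ dy: ∂f_2/∂x - ∂f_1/∂y = ∂(-2*x*y)/∂x - ∂(2*x*y)/∂y = -2*x - 2*y
Assembling: d(omega) = (-2*x - 2*y) dx ∧ dy.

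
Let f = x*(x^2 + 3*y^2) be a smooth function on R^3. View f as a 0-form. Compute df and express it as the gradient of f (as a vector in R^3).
df = (3*x^2 + 3*y^2) dx + (6*x*y) dy + (0) dz; grad f = (3*x^2 + 3*y^2, 6*x*y, 0)

For a 0-form f, d f = (∂f/∂x) dx + (∂f/∂y) dy + (∂f/∂z) dz. The components of the vector representation are exactly the entries of grad f in Cartesian coordinates:
  ∂f/∂x = 3*x^2 + 3*y^2
  ∂f/∂y = 6*x*y
  ∂f/∂z = 0.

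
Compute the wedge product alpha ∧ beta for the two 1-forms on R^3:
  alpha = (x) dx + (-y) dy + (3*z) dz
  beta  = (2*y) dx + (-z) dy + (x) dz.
alpha ∧ beta = (-x*z + 2*y^2) dx ∧ dy + (x^2 - 6*y*z) dx ∧ dz + (-x*y + 3*z^2) dy ∧ dz

Distribute the wedge, using dx_i ∧ dx_j = -dx_j ∧ dx_i and dx_i ∧ dx_i = 0. For each pair (i, j) with i < j, the coefficient of dx_i ∧ dx_j in alpha ∧ beta is (alpha_i * beta_j - alpha_j * beta_i). Collecting: alpha ∧ beta = (-x*z + 2*y^2) dx ∧ dy + (x^2 - 6*y*z) dx ∧ dz + (-x*y + 3*z^2) dy ∧ dz.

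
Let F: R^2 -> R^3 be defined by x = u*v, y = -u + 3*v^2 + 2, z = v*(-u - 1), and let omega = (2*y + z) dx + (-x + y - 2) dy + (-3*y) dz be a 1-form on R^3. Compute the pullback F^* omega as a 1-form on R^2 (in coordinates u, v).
F^* omega = (-u*v^2 - 4*u*v + u + 15*v^3 - 4*v^2 + 10*v) du + (-u^2*v - 5*u^2 + 9*u*v^2 - 7*u*v + 7*u + 18*v^3 + 9*v^2 + 6) dv

Using F^*(f dg) = (f ∘ F) d(g ∘ F), substitute each coordinate x_i by F_i(u, v) in f_i, and replace dx_i by d F_i = (∂F_i/∂u) du + (∂F_i/∂v) dv.
  For the x component: f_1(F) = -u*v - 2*u + 6*v^2 - v + 4; d F_1 = (v) du + (u) dv
  For the y component: f_2(F) = -u*v - u + 3*v^2; d F_2 = (-1) du + (6*v) dv
  For the z component: f_3(F) = 3*u - 9*v^2 - 6; d F_3 = (-v) du + (-u - 1) dv
Combining and collecting du, dv coefficients:
  coeff of du: -u*v^2 - 4*u*v + u + 15*v^3 - 4*v^2 + 10*v
  coeff of dv: -u^2*v - 5*u^2 + 9*u*v^2 - 7*u*v + 7*u + 18*v^3 + 9*v^2 + 6
F^* omega = (-u*v^2 - 4*u*v + u + 15*v^3 - 4*v^2 + 10*v) du + (-u^2*v - 5*u^2 + 9*u*v^2 - 7*u*v + 7*u + 18*v^3 + 9*v^2 + 6) dv.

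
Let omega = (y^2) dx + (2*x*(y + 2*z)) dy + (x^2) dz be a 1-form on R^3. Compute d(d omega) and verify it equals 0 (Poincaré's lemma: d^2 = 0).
d(d omega) = 0

Step 1: d omega = sum_{i<j} (∂f_j/∂x_i - ∂f_i/∂x_j) dx_i ∧ dx_j:
  coeff of dx ∧ dy: 4*z
  coeff of dx ∧ dz: 2*x
  coeff of dy ∧ dz: -4*x
Step 2: Apply d again to each 2-form coefficient. The only possible 3-form in R^3 is dx ∧ dy ∧ dz, with coefficient
  ∂(coeff of dy∧dz)/∂x - ∂(coeff of dx∧dz)/∂y + ∂(coeff of dx∧dy)/∂z
  = ∂/∂x (-4*x) - ∂/∂y (2*x) + ∂/∂z (4*z).
Each of these terms simplifies to sums of mixed partials that cancel in pairs. The result is 0 (by equality of mixed partials for smooth functions — Schwarz / Clairaut).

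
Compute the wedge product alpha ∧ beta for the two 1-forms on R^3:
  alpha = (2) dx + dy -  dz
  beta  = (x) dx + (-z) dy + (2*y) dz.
alpha ∧ beta = (-x - 2*z) dx ∧ dy + (x + 4*y) dx ∧ dz + (2*y - z) dy ∧ dz

Distribute the wedge, using dx_i ∧ dx_j = -dx_j ∧ dx_i and dx_i ∧ dx_i = 0. For each pair (i, j) with i < j, the coefficient of dx_i ∧ dx_j in alpha ∧ beta is (alpha_i * beta_j - alpha_j * beta_i). Collecting: alpha ∧ beta = (-x - 2*z) dx ∧ dy + (x + 4*y) dx ∧ dz + (2*y - z) dy ∧ dz.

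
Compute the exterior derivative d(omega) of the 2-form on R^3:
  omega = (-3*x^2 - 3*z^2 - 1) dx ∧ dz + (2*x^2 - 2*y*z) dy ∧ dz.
d(omega) = (4*x) dx ∧ dy ∧ dz

For a 2-form omega = sum_{i<j} g_{ij} dx_i ∧ dx_j, the exterior derivative is
  d(omega) = sum_{i<j} d(g_{ij}) ∧ dx_i ∧ dx_j = sum_{i<j, k} (∂g_{ij}/∂x_k) dx_k ∧ dx_i ∧ dx_j.
Expand each term, using dx_k ∧ dx_i ∧ dx_j = sgn(permutation) dx_{(a)} ∧ dx_{(b)} ∧ dx_{(c)} with (a < b < c) sorted:
  d(2*x^2 - 2*y*z) includes (∂/∂x)(2*x^2 - 2*y*z) dx = (4*x) dx, which multiplied by dy ∧ dz gives (4*x) dx ∧ dy ∧ dz
Collecting like 3-forms: d(omega) = (4*x) dx ∧ dy ∧ dz.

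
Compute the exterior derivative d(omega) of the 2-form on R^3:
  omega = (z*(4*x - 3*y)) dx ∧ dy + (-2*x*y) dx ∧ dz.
d(omega) = (6*x - 3*y) dx ∧ dy ∧ dz

For a 2-form omega = sum_{i<j} g_{ij} dx_i ∧ dx_j, the exterior derivative is
  d(omega) = sum_{i<j} d(g_{ij}) ∧ dx_i ∧ dx_j = sum_{i<j, k} (∂g_{ij}/∂x_k) dx_k ∧ dx_i ∧ dx_j.
Expand each term, using dx_k ∧ dx_i ∧ dx_j = sgn(permutation) dx_{(a)} ∧ dx_{(b)} ∧ dx_{(c)} with (a < b < c) sorted:
  d(z*(4*x - 3*y)) includes (∂/∂z)(z*(4*x - 3*y)) dz = (4*x - 3*y) dz, which multiplied by dx ∧ dy gives (4*x - 3*y) dx ∧ dy ∧ dz
  d(-2*x*y) includes (∂/∂y)(-2*x*y) dy = (-2*x) dy, which multiplied by dx ∧ dz gives (2*x) dx ∧ dy ∧ dz
Collecting like 3-forms: d(omega) = (6*x - 3*y) dx ∧ dy ∧ dz.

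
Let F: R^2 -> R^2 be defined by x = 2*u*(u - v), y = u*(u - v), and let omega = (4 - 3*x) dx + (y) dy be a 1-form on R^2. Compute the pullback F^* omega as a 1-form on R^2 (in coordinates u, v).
F^* omega = (-22*u^3 + 33*u^2*v - 11*u*v^2 + 16*u - 8*v) du + (u*(11*u^2 - 11*u*v - 8)) dv

Using F^*(f dg) = (f ∘ F) d(g ∘ F), substitute each coordinate x_i by F_i(u, v) in f_i, and replace dx_i by d F_i = (∂F_i/∂u) du + (∂F_i/∂v) dv.
  For the x component: f_1(F) = -6*u^2 + 6*u*v + 4; d F_1 = (4*u - 2*v) du + (-2*u) dv
  For the y component: f_2(F) = u*(u - v); d F_2 = (2*u - v) du + (-u) dv
Combining and collecting du, dv coefficients:
  coeff of du: -22*u^3 + 33*u^2*v - 11*u*v^2 + 16*u - 8*v
  coeff of dv: u*(11*u^2 - 11*u*v - 8)
F^* omega = (-22*u^3 + 33*u^2*v - 11*u*v^2 + 16*u - 8*v) du + (u*(11*u^2 - 11*u*v - 8)) dv.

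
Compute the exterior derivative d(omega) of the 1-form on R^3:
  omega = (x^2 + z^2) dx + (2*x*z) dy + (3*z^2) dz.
d(omega) = (2*z) dx ∧ dy + (-2*z) dx ∧ dz + (-2*x) dy ∧ dz

For a 1-form omega = sum_i f_i dx_i, the exterior derivative is
  d(omega) = sum_{i < j} (∂f_j/∂x_i - ∂f_i/∂x_j) dx_i ∧ dx_j.
  coefficient of dx ∧ dy: ∂f_2/∂x - ∂f_1/∂y = ∂(2*x*z)/∂x - ∂(x^2 + z^2)/∂y = 2*z
  coefficient of dx ∧ dz: ∂f_3/∂x - ∂f_1/∂z = ∂(3*z^2)/∂x - ∂(x^2 + z^2)/∂z = -2*z
  coefficient of dy ∧ dz: ∂f_3/∂y - ∂f_2/∂z = ∂(3*z^2)/∂y - ∂(2*x*z)/∂z = -2*x
Assembling: d(omega) = (2*z) dx ∧ dy + (-2*z) dx ∧ dz + (-2*x) dy ∧ dz.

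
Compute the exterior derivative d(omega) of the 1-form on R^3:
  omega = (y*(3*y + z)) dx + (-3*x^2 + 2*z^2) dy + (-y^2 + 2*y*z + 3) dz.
d(omega) = (-6*x - 6*y - z) dx ∧ dy + (-y) dx ∧ dz + (-2*y - 2*z) dy ∧ dz

For a 1-form omega = sum_i f_i dx_i, the exterior derivative is
  d(omega) = sum_{i < j} (∂f_j/∂x_i - ∂f_i/∂x_j) dx_i ∧ dx_j.
  coefficient of dx ∧ dy: ∂f_2/∂x - ∂f_1/∂y = ∂(-3*x^2 + 2*z^2)/∂x - ∂(y*(3*y + z))/∂y = -6*x - 6*y - z
  coefficient of dx ∧ dz: ∂f_3/∂x - ∂f_1/∂z = ∂(-y^2 + 2*y*z + 3)/∂x - ∂(y*(3*y + z))/∂z = -y
  coefficient of dy ∧ dz: ∂f_3/∂y - ∂f_2/∂z = ∂(-y^2 + 2*y*z + 3)/∂y - ∂(-3*x^2 + 2*z^2)/∂z = -2*y - 2*z
Assembling: d(omega) = (-6*x - 6*y - z) dx ∧ dy + (-y) dx ∧ dz + (-2*y - 2*z) dy ∧ dz.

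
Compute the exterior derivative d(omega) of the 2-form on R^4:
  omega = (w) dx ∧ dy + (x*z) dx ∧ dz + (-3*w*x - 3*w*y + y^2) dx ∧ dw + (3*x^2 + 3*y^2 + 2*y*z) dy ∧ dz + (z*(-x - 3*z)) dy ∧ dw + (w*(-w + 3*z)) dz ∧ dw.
d(omega) = (3*w - 2*y - z + 1) dx ∧ dy ∧ dw + (6*x) dx ∧ dy ∧ dz + (x + 6*z) dy ∧ dz ∧ dw

For a 2-form omega = sum_{i<j} g_{ij} dx_i ∧ dx_j, the exterior derivative is
  d(omega) = sum_{i<j} d(g_{ij}) ∧ dx_i ∧ dx_j = sum_{i<j, k} (∂g_{ij}/∂x_k) dx_k ∧ dx_i ∧ dx_j.
Expand each term, using dx_k ∧ dx_i ∧ dx_j = sgn(permutation) dx_{(a)} ∧ dx_{(b)} ∧ dx_{(c)} with (a < b < c) sorted:
  d(w) includes (∂/∂w)(w) dw = (1) dw, which multiplied by dx ∧ dy gives (1) dx ∧ dy ∧ dw
  d(-3*w*x - 3*w*y + y^2) includes (∂/∂y)(-3*w*x - 3*w*y + y^2) dy = (-3*w + 2*y) dy, which multiplied by dx ∧ dw gives (3*w - 2*y) dx ∧ dy ∧ dw
  d(3*x^2 + 3*y^2 + 2*y*z) includes (∂/∂x)(3*x^2 + 3*y^2 + 2*y*z) dx = (6*x) dx, which multiplied by dy ∧ dz gives (6*x) dx ∧ dy ∧ dz
  d(z*(-x - 3*z)) includes (∂/∂x)(z*(-x - 3*z)) dx = (-z) dx, which multiplied by dy ∧ dw gives (-z) dx ∧ dy ∧ dw
  d(z*(-x - 3*z)) includes (∂/∂z)(z*(-x - 3*z)) dz = (-x - 6*z) dz, which multiplied by dy ∧ dw gives (x + 6*z) dy ∧ dz ∧ dw
Collecting like 3-forms: d(omega) = (3*w - 2*y - z + 1) dx ∧ dy ∧ dw + (6*x) dx ∧ dy ∧ dz + (x + 6*z) dy ∧ dz ∧ dw.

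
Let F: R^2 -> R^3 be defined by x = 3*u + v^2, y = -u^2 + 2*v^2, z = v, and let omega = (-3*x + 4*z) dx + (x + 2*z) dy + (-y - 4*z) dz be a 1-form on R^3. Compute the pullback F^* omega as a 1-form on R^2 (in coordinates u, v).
F^* omega = (-6*u^2 - 2*u*v^2 - 4*u*v - 27*u - 9*v^2 + 12*v) du + (u^2 - 6*u*v - 2*v^3 + 14*v^2 - 4*v) dv

Using F^*(f dg) = (f ∘ F) d(g ∘ F), substitute each coordinate x_i by F_i(u, v) in f_i, and replace dx_i by d F_i = (∂F_i/∂u) du + (∂F_i/∂v) dv.
  For the x component: f_1(F) = -9*u - 3*v^2 + 4*v; d F_1 = (3) du + (2*v) dv
  For the y component: f_2(F) = 3*u + v^2 + 2*v; d F_2 = (-2*u) du + (4*v) dv
  For the z component: f_3(F) = u^2 - 2*v^2 - 4*v; d F_3 = (0) du + (1) dv
Combining and collecting du, dv coefficients:
  coeff of du: -6*u^2 - 2*u*v^2 - 4*u*v - 27*u - 9*v^2 + 12*v
  coeff of dv: u^2 - 6*u*v - 2*v^3 + 14*v^2 - 4*v
F^* omega = (-6*u^2 - 2*u*v^2 - 4*u*v - 27*u - 9*v^2 + 12*v) du + (u^2 - 6*u*v - 2*v^3 + 14*v^2 - 4*v) dv.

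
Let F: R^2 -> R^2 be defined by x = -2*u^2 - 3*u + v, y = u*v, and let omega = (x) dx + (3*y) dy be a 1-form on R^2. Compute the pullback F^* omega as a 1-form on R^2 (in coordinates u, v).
F^* omega = (8*u^3 + 18*u^2 + 3*u*v^2 - 4*u*v + 9*u - 3*v) du + (3*u^2*v - 2*u^2 - 3*u + v) dv

Using F^*(f dg) = (f ∘ F) d(g ∘ F), substitute each coordinate x_i by F_i(u, v) in f_i, and replace dx_i by d F_i = (∂F_i/∂u) du + (∂F_i/∂v) dv.
  For the x component: f_1(F) = -2*u^2 - 3*u + v; d F_1 = (-4*u - 3) du + (1) dv
  For the y component: f_2(F) = 3*u*v; d F_2 = (v) du + (u) dv
Combining and collecting du, dv coefficients:
  coeff of du: 8*u^3 + 18*u^2 + 3*u*v^2 - 4*u*v + 9*u - 3*v
  coeff of dv: 3*u^2*v - 2*u^2 - 3*u + v
F^* omega = (8*u^3 + 18*u^2 + 3*u*v^2 - 4*u*v + 9*u - 3*v) du + (3*u^2*v - 2*u^2 - 3*u + v) dv.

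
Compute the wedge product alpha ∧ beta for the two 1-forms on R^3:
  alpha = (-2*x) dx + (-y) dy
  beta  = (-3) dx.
alpha ∧ beta = (-3*y) dx ∧ dy

Distribute the wedge, using dx_i ∧ dx_j = -dx_j ∧ dx_i and dx_i ∧ dx_i = 0. For each pair (i, j) with i < j, the coefficient of dx_i ∧ dx_j in alpha ∧ beta is (alpha_i * beta_j - alpha_j * beta_i). Collecting: alpha ∧ beta = (-3*y) dx ∧ dy.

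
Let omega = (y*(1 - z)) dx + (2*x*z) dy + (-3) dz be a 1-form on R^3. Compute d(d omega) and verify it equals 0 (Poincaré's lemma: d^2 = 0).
d(d omega) = 0

Step 1: d omega = sum_{i<j} (∂f_j/∂x_i - ∂f_i/∂x_j) dx_i ∧ dx_j:
  coeff of dx ∧ dy: 3*z - 1
  coeff of dx ∧ dz: y
  coeff of dy ∧ dz: -2*x
Step 2: Apply d again to each 2-form coefficient. The only possible 3-form in R^3 is dx ∧ dy ∧ dz, with coefficient
  ∂(coeff of dy∧dz)/∂x - ∂(coeff of dx∧dz)/∂y + ∂(coeff of dx∧dy)/∂z
  = ∂/∂x (-2*x) - ∂/∂y (y) + ∂/∂z (3*z - 1).
Each of these terms simplifies to sums of mixed partials that cancel in pairs. The result is 0 (by equality of mixed partials for smooth functions — Schwarz / Clairaut).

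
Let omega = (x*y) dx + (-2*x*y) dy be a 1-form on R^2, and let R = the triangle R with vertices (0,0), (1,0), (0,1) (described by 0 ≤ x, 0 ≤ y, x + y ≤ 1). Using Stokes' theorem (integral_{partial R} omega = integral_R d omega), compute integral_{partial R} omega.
integral_(partial R) omega = -1/2

Stokes: integral_partial_R omega = integral_R d omega with d omega = (∂Q/∂x - ∂P/∂y) dx ∧ dy.
  ∂Q/∂x = -2*y
  ∂P/∂y = x
  integrand = ∂Q/∂x - ∂P/∂y = -x - 2*y.
Integrating over R: integral_0^1 integral_0^{1-x} (-x - 2*y) dy dx = -1/2.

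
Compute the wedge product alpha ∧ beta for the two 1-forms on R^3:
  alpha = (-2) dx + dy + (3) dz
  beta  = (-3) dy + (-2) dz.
alpha ∧ beta = (6) dx ∧ dy + (4) dx ∧ dz + (7) dy ∧ dz

Distribute the wedge, using dx_i ∧ dx_j = -dx_j ∧ dx_i and dx_i ∧ dx_i = 0. For each pair (i, j) with i < j, the coefficient of dx_i ∧ dx_j in alpha ∧ beta is (alpha_i * beta_j - alpha_j * beta_i). Collecting: alpha ∧ beta = (6) dx ∧ dy + (4) dx ∧ dz + (7) dy ∧ dz.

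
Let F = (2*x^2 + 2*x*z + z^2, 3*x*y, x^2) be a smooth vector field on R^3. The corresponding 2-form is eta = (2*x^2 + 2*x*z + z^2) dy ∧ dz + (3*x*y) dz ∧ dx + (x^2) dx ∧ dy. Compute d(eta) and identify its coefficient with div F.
d(eta) = (7*x + 2*z) dx ∧ dy ∧ dz; div F = 7*x + 2*z

For a 2-form in R^3 of the form above, applying d gives a 3-form with coefficient ∂P/∂x + ∂Q/∂y + ∂R/∂z:
  ∂P/∂x = 4*x + 2*z
  ∂Q/∂y = 3*x
  ∂R/∂z = 0
Sum = 7*x + 2*z, which is exactly div F.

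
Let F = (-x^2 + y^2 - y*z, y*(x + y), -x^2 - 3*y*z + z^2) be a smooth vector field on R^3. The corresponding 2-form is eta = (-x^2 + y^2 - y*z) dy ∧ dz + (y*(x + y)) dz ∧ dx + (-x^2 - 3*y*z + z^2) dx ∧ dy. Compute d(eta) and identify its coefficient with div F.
d(eta) = (-x - y + 2*z) dx ∧ dy ∧ dz; div F = -x - y + 2*z

For a 2-form in R^3 of the form above, applying d gives a 3-form with coefficient ∂P/∂x + ∂Q/∂y + ∂R/∂z:
  ∂P/∂x = -2*x
  ∂Q/∂y = x + 2*y
  ∂R/∂z = -3*y + 2*z
Sum = -x - y + 2*z, which is exactly div F.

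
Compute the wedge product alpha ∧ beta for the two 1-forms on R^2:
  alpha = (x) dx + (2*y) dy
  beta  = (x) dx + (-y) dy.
alpha ∧ beta = (-3*x*y) dx ∧ dy

Distribute the wedge, using dx_i ∧ dx_j = -dx_j ∧ dx_i and dx_i ∧ dx_i = 0. For each pair (i, j) with i < j, the coefficient of dx_i ∧ dx_j in alpha ∧ beta is (alpha_i * beta_j - alpha_j * beta_i). Collecting: alpha ∧ beta = (-3*x*y) dx ∧ dy.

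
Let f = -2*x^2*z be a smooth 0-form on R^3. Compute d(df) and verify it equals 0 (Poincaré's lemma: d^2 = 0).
d(df) = 0

Step 1: df = sum_i (∂f/∂x_i) dx_i = (-4*x*z) dx + (0) dy + (-2*x^2) dz.
Step 2: Apply d again. Using the 1-form formula, the coefficient of dx ∧ dy in d(df) is ∂^2 f/∂x ∂y - ∂^2 f/∂y ∂x = (0) - (0) = 0 (equality of mixed partials for smooth f).
Similarly for dx ∧ dz and dy ∧ dz — all coefficients vanish. So d(df) = 0.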